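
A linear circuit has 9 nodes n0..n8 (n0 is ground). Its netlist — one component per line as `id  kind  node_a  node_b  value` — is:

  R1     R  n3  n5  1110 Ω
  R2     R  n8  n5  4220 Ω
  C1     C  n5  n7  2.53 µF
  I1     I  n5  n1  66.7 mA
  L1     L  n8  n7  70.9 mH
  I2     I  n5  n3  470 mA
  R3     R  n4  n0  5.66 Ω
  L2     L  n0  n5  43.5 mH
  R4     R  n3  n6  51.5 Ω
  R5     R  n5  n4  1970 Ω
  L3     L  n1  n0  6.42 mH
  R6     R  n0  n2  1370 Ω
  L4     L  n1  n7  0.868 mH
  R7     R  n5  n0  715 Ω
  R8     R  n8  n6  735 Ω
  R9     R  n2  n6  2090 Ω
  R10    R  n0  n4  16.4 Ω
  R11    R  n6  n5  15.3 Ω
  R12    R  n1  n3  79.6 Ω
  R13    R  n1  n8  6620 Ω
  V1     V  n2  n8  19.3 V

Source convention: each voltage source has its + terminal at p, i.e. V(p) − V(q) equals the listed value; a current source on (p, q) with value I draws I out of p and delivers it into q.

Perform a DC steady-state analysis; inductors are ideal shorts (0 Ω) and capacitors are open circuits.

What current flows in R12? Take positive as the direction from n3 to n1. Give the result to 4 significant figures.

0.2079 A

MNA unknowns: 8 node voltages V₁..V_8 plus 5 source currents (L1, L2, L3, L4, V1)
R1: Y=0.0009009 on G[3,5]
R2: Y=0.0002370 on G[8,5]
C1: Y=0.000 on G[5,7]
I1: z[5]−=0.0667, z[1]+=0.0667
L1: row V8−V7=0, i_L1 at 8,7
I2: z[5]−=0.47, z[3]+=0.47
R3: Y=0.1767 on G[4,0]
L2: row V0−V5=0, i_L2 at 0,5
R4: Y=0.01942 on G[3,6]
R5: Y=0.0005076 on G[5,4]
L3: row V1−V0=0, i_L3 at 1,0
R6: Y=0.0007299 on G[0,2]
L4: row V1−V7=0, i_L4 at 1,7
R7: Y=0.001399 on G[5,0]
R8: Y=0.001361 on G[8,6]
R9: Y=0.0004785 on G[2,6]
R10: Y=0.06098 on G[0,4]
R11: Y=0.06536 on G[6,5]
R12: Y=0.01256 on G[1,3]
R13: Y=0.0001511 on G[1,8]
V1: row V2−V8=19.3, i_V1 at 2,8
solve → V1=0.000, V2=19.30, V3=16.55, V4=0.000, V5=0.000, V6=3.816, V7=0.000, V8=0.000
aux → i_L1=-0.01630, i_L2=0.2724, i_L3=0.2583, i_L4=0.01630, i_V1=-0.02150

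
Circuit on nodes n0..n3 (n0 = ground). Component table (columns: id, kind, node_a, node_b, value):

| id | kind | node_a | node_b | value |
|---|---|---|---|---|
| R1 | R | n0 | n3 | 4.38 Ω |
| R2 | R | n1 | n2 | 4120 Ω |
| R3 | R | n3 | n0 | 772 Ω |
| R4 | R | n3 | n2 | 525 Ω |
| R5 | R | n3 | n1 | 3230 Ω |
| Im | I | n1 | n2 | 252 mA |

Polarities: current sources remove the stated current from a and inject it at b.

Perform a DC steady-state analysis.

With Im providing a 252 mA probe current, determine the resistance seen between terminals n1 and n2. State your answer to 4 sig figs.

R_eq = 1965. Ω

MNA unknowns: 3 node voltages V₁..V_3
R1: Y=0.2283 on G[0,3]
R2: Y=0.0002427 on G[1,2]
R3: Y=0.001295 on G[3,0]
R4: Y=0.001905 on G[3,2]
R5: Y=0.0003096 on G[3,1]
Im: z[1]−=0.252, z[2]+=0.252
solve → V1=-425.8, V2=69.22, V3=0.000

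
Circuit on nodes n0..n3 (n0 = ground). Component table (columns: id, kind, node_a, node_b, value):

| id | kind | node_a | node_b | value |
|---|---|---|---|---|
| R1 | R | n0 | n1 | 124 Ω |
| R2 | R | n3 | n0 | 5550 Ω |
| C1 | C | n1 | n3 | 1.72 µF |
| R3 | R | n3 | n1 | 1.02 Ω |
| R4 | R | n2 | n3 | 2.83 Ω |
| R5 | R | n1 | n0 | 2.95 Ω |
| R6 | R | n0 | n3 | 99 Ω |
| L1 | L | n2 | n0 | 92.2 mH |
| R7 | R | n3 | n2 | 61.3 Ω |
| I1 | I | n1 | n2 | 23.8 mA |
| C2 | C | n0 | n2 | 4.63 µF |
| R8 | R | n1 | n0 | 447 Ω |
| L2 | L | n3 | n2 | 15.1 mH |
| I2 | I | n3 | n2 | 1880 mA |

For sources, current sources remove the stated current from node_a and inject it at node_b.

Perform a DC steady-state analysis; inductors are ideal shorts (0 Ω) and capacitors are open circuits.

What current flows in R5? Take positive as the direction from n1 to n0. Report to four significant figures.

Element admittances at DC:
  Y(R1) = 0.008065 S between n0,n1
  Y(R2) = 0.0001802 S between n3,n0
  Y(C1) = 0.000 S between n1,n3
  Y(R3) = 0.9804 S between n3,n1
  Y(R4) = 0.3534 S between n2,n3
  Y(R5) = 0.3390 S between n1,n0
  Y(R6) = 0.01010 S between n0,n3
  L1: short n2↔n0 (DC inductor)
  Y(R7) = 0.01631 S between n3,n2
  I1: injects 0.0238 A into n2 (from n1)
  Y(C2) = 0.000 S between n0,n2
  Y(R8) = 0.002237 S between n1,n0
  L2: short n3↔n2 (DC inductor)
  I2: injects 1.88 A into n2 (from n3)
Assemble and solve the 5×5 MNA system:
  V(n1)=-0.01790  V(n2)=0.000  V(n3)=0.000
  i(L1)=0.006252  i(L2)=-1.898

-0.006067 A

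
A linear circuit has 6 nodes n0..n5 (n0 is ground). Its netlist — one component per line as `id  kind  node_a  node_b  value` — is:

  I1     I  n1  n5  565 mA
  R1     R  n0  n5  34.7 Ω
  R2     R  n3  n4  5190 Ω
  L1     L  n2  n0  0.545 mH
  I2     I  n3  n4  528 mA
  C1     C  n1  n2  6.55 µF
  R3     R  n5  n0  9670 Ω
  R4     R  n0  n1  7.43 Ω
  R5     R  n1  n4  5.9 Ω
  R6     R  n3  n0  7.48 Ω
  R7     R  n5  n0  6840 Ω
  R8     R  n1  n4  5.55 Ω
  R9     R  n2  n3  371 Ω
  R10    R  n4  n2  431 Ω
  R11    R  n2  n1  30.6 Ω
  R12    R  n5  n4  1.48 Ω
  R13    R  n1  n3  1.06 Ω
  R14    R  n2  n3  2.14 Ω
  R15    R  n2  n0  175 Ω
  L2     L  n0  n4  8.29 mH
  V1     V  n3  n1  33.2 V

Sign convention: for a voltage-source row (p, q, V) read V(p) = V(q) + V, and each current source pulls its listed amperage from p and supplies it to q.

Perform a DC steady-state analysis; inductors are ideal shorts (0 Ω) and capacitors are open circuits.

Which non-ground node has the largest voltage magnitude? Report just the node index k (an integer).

1

MNA unknowns: 5 node voltages V₁..V_5 plus 3 source currents (L1, L2, V1)
I1: z[1]−=0.565, z[5]+=0.565
R1: Y=0.02882 on G[0,5]
R2: Y=0.0001927 on G[3,4]
L1: row V2−V0=0, i_L1 at 2,0
I2: z[3]−=0.528, z[4]+=0.528
C1: Y=0.000 on G[1,2]
R3: Y=0.0001034 on G[5,0]
R4: Y=0.1346 on G[0,1]
R5: Y=0.1695 on G[1,4]
R6: Y=0.1337 on G[3,0]
R7: Y=0.0001462 on G[5,0]
R8: Y=0.1802 on G[1,4]
R9: Y=0.002695 on G[2,3]
R10: Y=0.002320 on G[4,2]
R11: Y=0.03268 on G[2,1]
R12: Y=0.6757 on G[5,4]
R13: Y=0.9434 on G[1,3]
R14: Y=0.4673 on G[2,3]
R15: Y=0.005714 on G[2,0]
L2: row V0−V4=0, i_L2 at 0,4
V1: row V3−V1=33.2, i_V1 at 3,1
solve → V1=-18.86, V2=0.000, V3=14.34, V4=0.000, V5=0.8017
aux → i_L1=6.122, i_L2=5.523, i_V1=-40.51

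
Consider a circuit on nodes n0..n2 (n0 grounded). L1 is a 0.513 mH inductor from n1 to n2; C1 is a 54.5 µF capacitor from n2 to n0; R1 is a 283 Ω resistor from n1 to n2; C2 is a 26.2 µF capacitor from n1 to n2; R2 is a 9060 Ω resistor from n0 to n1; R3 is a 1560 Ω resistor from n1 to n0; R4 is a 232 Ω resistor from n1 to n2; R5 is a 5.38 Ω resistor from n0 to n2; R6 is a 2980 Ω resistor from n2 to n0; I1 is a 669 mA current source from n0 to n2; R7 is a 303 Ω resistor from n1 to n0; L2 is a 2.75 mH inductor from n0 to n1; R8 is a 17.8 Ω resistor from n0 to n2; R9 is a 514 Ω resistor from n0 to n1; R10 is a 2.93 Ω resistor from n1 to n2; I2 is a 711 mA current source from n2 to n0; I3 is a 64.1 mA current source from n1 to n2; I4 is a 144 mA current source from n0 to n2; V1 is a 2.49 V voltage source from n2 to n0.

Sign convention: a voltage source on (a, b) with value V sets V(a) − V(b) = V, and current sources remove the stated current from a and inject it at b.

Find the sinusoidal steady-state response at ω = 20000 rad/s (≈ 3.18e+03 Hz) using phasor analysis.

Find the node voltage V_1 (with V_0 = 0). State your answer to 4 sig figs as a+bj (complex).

2.457+0.1651j V

MNA unknowns: 2 node voltages V₁..V_2 plus 1 source current (V1)
L1: Y=0.000-0.09747j on G[1,2]
C1: Y=0.000+1.090j on G[2,0]
R1: Y=0.003534+0.000j on G[1,2]
C2: Y=0.000+0.5240j on G[1,2]
R2: Y=0.0001104+0.000j on G[0,1]
R3: Y=0.0006410+0.000j on G[1,0]
R4: Y=0.004310+0.000j on G[1,2]
R5: Y=0.1859+0.000j on G[0,2]
R6: Y=0.0003356+0.000j on G[2,0]
I1: z[0]−=0.669, z[2]+=0.669
R7: Y=0.003300+0.000j on G[1,0]
L2: Y=0.000-0.01818j on G[0,1]
R8: Y=0.05618+0.000j on G[0,2]
R9: Y=0.001946+0.000j on G[0,1]
R10: Y=0.3413+0.000j on G[1,2]
I2: z[2]−=0.711, z[0]+=0.711
I3: z[1]−=0.0641, z[2]+=0.0641
I4: z[0]−=0.144, z[2]+=0.144
V1: row V2−V0=2.49, i_V1 at 2,0
solve → V1=2.457+0.1651j, V2=2.490+0.000j
aux → i_V1=-0.5193-2.670j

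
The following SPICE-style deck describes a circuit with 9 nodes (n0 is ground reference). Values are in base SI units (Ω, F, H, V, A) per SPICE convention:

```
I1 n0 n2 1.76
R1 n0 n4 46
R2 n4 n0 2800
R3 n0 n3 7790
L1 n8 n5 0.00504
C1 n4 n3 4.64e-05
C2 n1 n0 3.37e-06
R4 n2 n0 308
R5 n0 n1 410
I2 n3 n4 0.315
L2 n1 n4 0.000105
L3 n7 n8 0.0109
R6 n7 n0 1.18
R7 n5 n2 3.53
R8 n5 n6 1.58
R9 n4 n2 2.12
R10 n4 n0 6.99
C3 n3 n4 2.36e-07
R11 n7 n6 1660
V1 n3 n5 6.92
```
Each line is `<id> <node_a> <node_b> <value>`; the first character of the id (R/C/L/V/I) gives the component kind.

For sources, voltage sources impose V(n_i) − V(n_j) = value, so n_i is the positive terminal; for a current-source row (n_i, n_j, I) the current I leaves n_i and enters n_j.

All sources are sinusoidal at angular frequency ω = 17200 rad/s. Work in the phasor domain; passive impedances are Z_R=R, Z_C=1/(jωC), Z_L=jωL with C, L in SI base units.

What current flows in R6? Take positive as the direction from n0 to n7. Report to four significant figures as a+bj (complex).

0.01737+0.01274j A

Element admittances at ω=17200 rad/s:
  I1: injects 1.76 A into n2 (from n0)
  Y(R1) = 0.02174+0.000j S between n0,n4
  Y(R2) = 0.0003571+0.000j S between n4,n0
  Y(R3) = 0.0001284+0.000j S between n0,n3
  Y(L1) = 0.000-0.01154j S between n8,n5
  Y(C1) = 0.000+0.7981j S between n4,n3
  Y(C2) = 0.000+0.05796j S between n1,n0
  Y(R4) = 0.003247+0.000j S between n2,n0
  Y(R5) = 0.002439+0.000j S between n0,n1
  I2: injects 0.315 A into n4 (from n3)
  Y(L2) = 0.000-0.5537j S between n1,n4
  Y(L3) = 0.000-0.005334j S between n7,n8
  Y(R6) = 0.8475+0.000j S between n7,n0
  Y(R7) = 0.2833+0.000j S between n5,n2
  Y(R8) = 0.6329+0.000j S between n5,n6
  Y(R9) = 0.4717+0.000j S between n4,n2
  Y(R10) = 0.1431+0.000j S between n4,n0
  Y(C3) = 0.000+0.004059j S between n3,n4
  Y(R11) = 0.0006024+0.000j S between n7,n6
  V1: constraint V(n3)−V(n5) = 6.92
Assemble and solve the 9×9 MNA system:
  V(n1)=10.15-3.785j  V(n2)=8.959-4.028j  V(n3)=9.535-5.212j  V(n4)=9.100-3.344j  V(n5)=2.615-5.212j  V(n6)=2.612-5.207j  V(n7)=-0.02050-0.01503j  V(n8)=1.782-3.569j
  i(V1)=-1.815-0.3483j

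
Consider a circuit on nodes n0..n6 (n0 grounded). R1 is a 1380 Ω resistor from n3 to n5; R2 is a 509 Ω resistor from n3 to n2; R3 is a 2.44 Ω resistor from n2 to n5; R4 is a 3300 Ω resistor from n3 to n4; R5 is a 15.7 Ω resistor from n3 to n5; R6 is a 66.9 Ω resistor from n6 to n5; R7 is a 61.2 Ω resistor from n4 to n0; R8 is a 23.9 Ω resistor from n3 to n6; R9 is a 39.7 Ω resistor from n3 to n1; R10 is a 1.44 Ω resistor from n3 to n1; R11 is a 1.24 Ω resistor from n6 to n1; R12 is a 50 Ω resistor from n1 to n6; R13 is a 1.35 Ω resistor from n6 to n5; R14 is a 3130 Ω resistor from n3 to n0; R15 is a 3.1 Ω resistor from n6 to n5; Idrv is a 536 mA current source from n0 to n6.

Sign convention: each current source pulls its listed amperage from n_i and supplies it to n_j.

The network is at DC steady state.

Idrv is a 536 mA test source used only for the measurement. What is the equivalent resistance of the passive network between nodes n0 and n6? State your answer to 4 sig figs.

Element admittances at DC:
  Y(R1) = 0.0007246 S between n3,n5
  Y(R2) = 0.001965 S between n3,n2
  Y(R3) = 0.4098 S between n2,n5
  Y(R4) = 0.0003030 S between n3,n4
  Y(R5) = 0.06369 S between n3,n5
  Y(R6) = 0.01495 S between n6,n5
  Y(R7) = 0.01634 S between n4,n0
  Y(R8) = 0.04184 S between n3,n6
  Y(R9) = 0.02519 S between n3,n1
  Y(R10) = 0.6944 S between n3,n1
  Y(R11) = 0.8065 S between n6,n1
  Y(R12) = 0.02000 S between n1,n6
  Y(R13) = 0.7407 S between n6,n5
  Y(R14) = 0.0003195 S between n3,n0
  Y(R15) = 0.3226 S between n6,n5
  Idrv: injects 0.536 A into n6 (from n0)
Assemble and solve the 6×6 MNA system:
  V(n1)=869.3  V(n2)=869.7  V(n3)=868.7  V(n4)=15.82  V(n5)=869.7  V(n6)=869.8

R_eq = 1623. Ω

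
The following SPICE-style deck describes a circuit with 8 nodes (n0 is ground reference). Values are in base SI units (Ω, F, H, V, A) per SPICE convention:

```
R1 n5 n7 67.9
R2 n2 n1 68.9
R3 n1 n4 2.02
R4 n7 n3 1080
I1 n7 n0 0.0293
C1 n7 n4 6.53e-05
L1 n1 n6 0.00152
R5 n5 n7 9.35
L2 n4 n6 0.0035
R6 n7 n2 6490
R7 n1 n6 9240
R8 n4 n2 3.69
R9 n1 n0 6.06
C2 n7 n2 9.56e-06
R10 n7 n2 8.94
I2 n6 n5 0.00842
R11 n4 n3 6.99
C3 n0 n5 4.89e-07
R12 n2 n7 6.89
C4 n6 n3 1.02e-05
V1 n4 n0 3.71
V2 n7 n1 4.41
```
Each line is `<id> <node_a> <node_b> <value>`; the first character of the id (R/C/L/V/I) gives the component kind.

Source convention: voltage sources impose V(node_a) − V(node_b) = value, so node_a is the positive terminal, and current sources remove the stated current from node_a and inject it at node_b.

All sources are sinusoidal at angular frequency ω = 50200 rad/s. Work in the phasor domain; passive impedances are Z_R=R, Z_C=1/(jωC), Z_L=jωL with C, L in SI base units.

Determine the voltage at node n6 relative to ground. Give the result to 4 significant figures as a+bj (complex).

3.641+0.4263j V

Element admittances at ω=50200 rad/s:
  Y(R1) = 0.01473+0.000j S between n5,n7
  Y(R2) = 0.01451+0.000j S between n2,n1
  Y(R3) = 0.4950+0.000j S between n1,n4
  Y(R4) = 0.0009259+0.000j S between n7,n3
  I1: injects 0.0293 A into n0 (from n7)
  Y(C1) = 0.000+3.278j S between n7,n4
  Y(L1) = 0.000-0.01311j S between n1,n6
  Y(R5) = 0.1070+0.000j S between n5,n7
  Y(L2) = 0.000-0.005692j S between n4,n6
  Y(R6) = 0.0001541+0.000j S between n7,n2
  Y(R7) = 0.0001082+0.000j S between n1,n6
  Y(R8) = 0.2710+0.000j S between n4,n2
  Y(R9) = 0.1650+0.000j S between n1,n0
  Y(C2) = 0.000+0.4799j S between n7,n2
  Y(R10) = 0.1119+0.000j S between n7,n2
  I2: injects 0.00842 A into n5 (from n6)
  Y(R11) = 0.1431+0.000j S between n4,n3
  Y(C3) = 0.000+0.02455j S between n0,n5
  Y(R12) = 0.1451+0.000j S between n2,n7
  Y(C4) = 0.000+0.5120j S between n6,n3
  V1: constraint V(n4)−V(n0) = 3.71
  V2: constraint V(n7)−V(n1) = 4.41
Assemble and solve the 9×9 MNA system:
  V(n1)=-0.5813-0.6501j  V(n2)=3.890-0.3800j  V(n3)=3.534+0.3766j  V(n4)=3.710+0.000j  V(n5)=3.619-1.380j  V(n6)=3.641+0.4263j  V(n7)=3.829-0.6501j
  i(V1)=0.03275+0.01843j  i(V2)=-2.300-0.3778j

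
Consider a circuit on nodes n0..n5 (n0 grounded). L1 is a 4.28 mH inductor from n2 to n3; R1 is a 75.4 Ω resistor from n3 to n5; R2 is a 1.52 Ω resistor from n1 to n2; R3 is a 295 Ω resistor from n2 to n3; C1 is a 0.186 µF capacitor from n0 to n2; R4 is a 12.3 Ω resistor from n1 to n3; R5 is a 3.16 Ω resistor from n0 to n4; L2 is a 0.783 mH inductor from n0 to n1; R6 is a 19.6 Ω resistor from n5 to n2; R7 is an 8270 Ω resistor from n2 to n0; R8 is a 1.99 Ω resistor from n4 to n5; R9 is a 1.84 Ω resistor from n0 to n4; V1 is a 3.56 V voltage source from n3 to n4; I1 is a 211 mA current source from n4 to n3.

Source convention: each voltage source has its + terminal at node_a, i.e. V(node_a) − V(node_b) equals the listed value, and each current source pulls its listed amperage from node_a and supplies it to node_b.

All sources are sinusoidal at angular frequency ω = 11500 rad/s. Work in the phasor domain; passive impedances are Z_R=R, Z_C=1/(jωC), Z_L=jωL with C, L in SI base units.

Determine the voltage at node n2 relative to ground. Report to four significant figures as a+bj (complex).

1.229+0.8510j V

MNA unknowns: 5 node voltages V₁..V_5 plus 1 source current (V1)
L1: Y=0.000-0.02032j on G[2,3]
R1: Y=0.01326+0.000j on G[3,5]
R2: Y=0.6579+0.000j on G[1,2]
R3: Y=0.003390+0.000j on G[2,3]
C1: Y=0.000+0.002139j on G[0,2]
R4: Y=0.08130+0.000j on G[1,3]
R5: Y=0.3165+0.000j on G[0,4]
L2: Y=0.000-0.1111j on G[0,1]
R6: Y=0.05102+0.000j on G[5,2]
R7: Y=0.0001209+0.000j on G[2,0]
R8: Y=0.5025+0.000j on G[4,5]
R9: Y=0.5435+0.000j on G[0,4]
V1: row V3−V4=3.56, i_V1 at 3,4
I1: z[4]−=0.211, z[3]+=0.211
solve → V1=1.326+0.9750j, V2=1.229+0.8510j, V3=3.436+0.1680j, V4=-0.1240+0.1680j, V5=0.08114+0.2295j
aux → i_V1=0.001315+0.1136j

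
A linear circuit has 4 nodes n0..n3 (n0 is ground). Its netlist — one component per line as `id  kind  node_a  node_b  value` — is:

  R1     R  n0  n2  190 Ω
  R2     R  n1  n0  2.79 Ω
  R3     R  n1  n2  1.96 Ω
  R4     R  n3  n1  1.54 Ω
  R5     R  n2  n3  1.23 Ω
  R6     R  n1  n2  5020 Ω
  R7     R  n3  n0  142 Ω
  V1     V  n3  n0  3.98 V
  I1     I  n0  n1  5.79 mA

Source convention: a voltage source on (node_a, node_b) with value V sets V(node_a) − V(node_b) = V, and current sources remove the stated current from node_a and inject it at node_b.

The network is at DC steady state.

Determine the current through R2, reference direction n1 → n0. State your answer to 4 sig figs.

1.039 A

Apply KCL at each of the 3 non-ground nodes and solve the resulting linear system.
Node n1: branches {R2, R3, R4, R6, I1} → V_1 = 2.899
Node n2: branches {R1, R3, R5, R6} → V_2 = 3.549
Node n3: branches {R4, R5, R7, V1} → V_3 = 3.980
Source currents: i(V1)=-1.080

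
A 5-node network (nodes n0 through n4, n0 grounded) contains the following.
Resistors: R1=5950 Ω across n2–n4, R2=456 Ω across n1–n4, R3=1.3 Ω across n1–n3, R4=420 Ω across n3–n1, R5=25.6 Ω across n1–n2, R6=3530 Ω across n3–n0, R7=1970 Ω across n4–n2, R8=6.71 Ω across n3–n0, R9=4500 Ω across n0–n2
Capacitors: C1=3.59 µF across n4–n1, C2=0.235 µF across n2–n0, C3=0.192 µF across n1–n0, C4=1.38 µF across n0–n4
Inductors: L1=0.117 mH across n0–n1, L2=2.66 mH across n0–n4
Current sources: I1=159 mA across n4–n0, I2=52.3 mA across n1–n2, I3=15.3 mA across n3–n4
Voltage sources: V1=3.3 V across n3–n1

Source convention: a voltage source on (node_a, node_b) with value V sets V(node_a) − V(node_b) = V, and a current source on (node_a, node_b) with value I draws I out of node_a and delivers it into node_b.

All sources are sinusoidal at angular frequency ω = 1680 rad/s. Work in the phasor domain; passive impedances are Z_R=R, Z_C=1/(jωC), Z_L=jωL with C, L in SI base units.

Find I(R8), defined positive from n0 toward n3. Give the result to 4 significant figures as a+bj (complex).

MNA unknowns: 4 node voltages V₁..V_4 plus 1 source current (V1)
R1: Y=0.0001681+0.000j on G[2,4]
R2: Y=0.002193+0.000j on G[1,4]
R3: Y=0.7692+0.000j on G[1,3]
R4: Y=0.002381+0.000j on G[3,1]
C1: Y=0.000+0.006031j on G[4,1]
L1: Y=0.000-5.088j on G[0,1]
R5: Y=0.03906+0.000j on G[1,2]
I1: z[4]−=0.159, z[0]+=0.159
I2: z[1]−=0.0523, z[2]+=0.0523
R6: Y=0.0002833+0.000j on G[3,0]
L2: Y=0.000-0.2238j on G[0,4]
C2: Y=0.000+0.0003948j on G[2,0]
I3: z[3]−=0.0153, z[4]+=0.0153
C3: Y=0.000+0.0003226j on G[1,0]
R7: Y=0.0005076+0.000j on G[4,2]
R8: Y=0.1490+0.000j on G[3,0]
C4: Y=0.000+0.002318j on G[0,4]
R9: Y=0.0002222+0.000j on G[0,2]
V1: row V3−V1=3.3, i_V1 at 3,1
solve → V1=-0.002502-0.09937j, V2=1.305-0.1212j, V3=3.297-0.09937j, V4=-0.007329-0.6601j
aux → i_V1=-3.054+0.01484j

-0.4914+0.01481j A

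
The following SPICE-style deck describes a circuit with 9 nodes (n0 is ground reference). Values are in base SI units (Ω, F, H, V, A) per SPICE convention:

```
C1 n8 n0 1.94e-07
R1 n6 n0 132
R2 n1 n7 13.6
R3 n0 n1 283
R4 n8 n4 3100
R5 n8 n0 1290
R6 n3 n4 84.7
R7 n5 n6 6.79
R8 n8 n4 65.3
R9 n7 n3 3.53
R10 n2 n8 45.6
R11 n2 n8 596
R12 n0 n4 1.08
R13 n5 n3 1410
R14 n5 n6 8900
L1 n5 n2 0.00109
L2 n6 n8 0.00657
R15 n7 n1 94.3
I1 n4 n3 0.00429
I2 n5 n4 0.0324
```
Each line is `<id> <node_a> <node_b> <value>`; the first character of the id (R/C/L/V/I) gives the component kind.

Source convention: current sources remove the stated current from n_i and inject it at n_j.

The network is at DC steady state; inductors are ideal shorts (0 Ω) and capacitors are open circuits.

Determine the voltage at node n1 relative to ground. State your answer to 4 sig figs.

Apply KCL at each of the 8 non-ground nodes and solve the resulting linear system.
Node n1: branches {R2, R3, R15} → V_1 = 0.2015
Node n2: branches {R10, R11, L1} → V_2 = -1.476
Node n3: branches {R6, R9, R13, I1} → V_3 = 0.2125
Node n4: branches {R4, R6, R8, R12, I1, I2} → V_4 = 0.01090
Node n5: branches {R7, R13, R14, L1, I2} → V_5 = -1.476
Node n6: branches {R1, R7, R14, L2} → V_6 = -1.294
Node n7: branches {R2, R9, R15} → V_7 = 0.2100
Node n8: branches {C1, R4, R5, R8, R10, R11, L2} → V_8 = -1.294
Source currents: i(L1)=-0.004308, i(L2)=-0.01709

0.2015 V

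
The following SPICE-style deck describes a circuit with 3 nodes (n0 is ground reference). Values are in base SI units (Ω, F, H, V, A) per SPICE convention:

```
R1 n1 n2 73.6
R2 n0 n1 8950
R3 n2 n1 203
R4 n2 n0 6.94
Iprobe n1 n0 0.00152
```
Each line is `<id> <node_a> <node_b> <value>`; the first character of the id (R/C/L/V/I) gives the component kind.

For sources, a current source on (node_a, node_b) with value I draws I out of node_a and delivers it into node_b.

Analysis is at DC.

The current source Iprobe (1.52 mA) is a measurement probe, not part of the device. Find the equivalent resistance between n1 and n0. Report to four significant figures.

Apply KCL at each of the 2 non-ground nodes and solve the resulting linear system.
Node n1: branches {R1, R2, R3, Iprobe} → V_1 = -0.09203
Node n2: branches {R1, R3, R4} → V_2 = -0.01048

R_eq = 60.54 Ω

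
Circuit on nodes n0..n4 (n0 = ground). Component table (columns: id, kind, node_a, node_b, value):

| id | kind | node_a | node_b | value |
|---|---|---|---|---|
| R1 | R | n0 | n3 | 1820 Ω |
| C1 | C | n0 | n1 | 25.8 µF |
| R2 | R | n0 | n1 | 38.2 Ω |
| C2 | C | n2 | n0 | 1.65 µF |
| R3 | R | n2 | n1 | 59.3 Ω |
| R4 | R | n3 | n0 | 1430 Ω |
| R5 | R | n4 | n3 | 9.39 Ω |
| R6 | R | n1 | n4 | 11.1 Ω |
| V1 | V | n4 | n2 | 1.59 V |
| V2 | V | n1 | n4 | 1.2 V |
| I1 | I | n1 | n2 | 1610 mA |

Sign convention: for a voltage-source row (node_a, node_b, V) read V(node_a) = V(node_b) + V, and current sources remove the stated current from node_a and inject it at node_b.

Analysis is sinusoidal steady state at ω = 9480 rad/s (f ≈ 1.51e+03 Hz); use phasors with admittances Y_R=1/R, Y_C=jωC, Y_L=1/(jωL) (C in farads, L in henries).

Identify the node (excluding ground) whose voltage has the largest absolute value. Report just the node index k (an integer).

Apply KCL at each of the 4 non-ground nodes and solve the resulting linear system.
Node n1: branches {C1, R2, R3, R6, V2, I1} → V_1 = 0.1665+0.01184j
Node n2: branches {C2, R3, V1, I1} → V_2 = -2.624+0.01184j
Node n3: branches {R1, R4, R5} → V_3 = -1.022+0.01171j
Node n4: branches {R5, R6, V1, V2} → V_4 = -1.034+0.01184j
Source currents: i(V1)=-1.657-0.04104j, i(V2)=-1.767-0.04102j

2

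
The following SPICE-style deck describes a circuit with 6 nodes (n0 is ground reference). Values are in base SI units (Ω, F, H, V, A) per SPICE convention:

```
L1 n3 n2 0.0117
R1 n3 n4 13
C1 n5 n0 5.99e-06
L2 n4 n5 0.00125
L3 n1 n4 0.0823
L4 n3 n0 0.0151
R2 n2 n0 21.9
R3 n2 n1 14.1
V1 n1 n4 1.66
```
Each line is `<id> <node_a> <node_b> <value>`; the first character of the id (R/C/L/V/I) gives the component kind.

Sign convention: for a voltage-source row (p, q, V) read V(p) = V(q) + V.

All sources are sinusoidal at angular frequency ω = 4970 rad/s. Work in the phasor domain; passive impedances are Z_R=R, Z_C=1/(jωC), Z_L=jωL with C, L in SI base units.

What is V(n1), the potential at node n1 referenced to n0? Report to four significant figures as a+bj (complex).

Element admittances at ω=4970 rad/s:
  Y(L1) = 0.000-0.01720j S between n3,n2
  Y(R1) = 0.07692+0.000j S between n3,n4
  Y(C1) = 0.000+0.02977j S between n5,n0
  Y(L2) = 0.000-0.1610j S between n4,n5
  Y(L3) = 0.000-0.002445j S between n1,n4
  Y(L4) = 0.000-0.01332j S between n3,n0
  Y(R2) = 0.04566+0.000j S between n2,n0
  Y(R3) = 0.07092+0.000j S between n2,n1
  V1: constraint V(n1)−V(n4) = 1.66
Assemble and solve the 6×6 MNA system:
  V(n1)=0.7304+0.5125j  V(n2)=0.3843+0.4944j  V(n3)=-0.8539+0.08776j  V(n4)=-0.9296+0.5125j  V(n5)=-1.141+0.6288j
  i(V1)=-0.02454+0.002776j

0.7304+0.5125j V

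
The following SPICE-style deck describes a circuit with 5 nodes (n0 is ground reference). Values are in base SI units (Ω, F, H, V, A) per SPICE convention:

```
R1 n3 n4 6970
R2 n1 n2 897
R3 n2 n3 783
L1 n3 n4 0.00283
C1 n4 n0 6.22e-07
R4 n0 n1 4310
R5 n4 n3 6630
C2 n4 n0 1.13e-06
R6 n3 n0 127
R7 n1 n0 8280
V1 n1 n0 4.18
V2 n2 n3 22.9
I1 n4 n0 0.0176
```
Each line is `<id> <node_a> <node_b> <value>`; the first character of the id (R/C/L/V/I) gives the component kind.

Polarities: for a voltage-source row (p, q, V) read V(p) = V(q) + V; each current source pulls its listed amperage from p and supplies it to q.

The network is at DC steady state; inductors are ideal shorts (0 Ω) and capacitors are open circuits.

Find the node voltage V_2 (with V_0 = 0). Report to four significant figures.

18.62 V

Element admittances at DC:
  Y(R1) = 0.0001435 S between n3,n4
  Y(R2) = 0.001115 S between n1,n2
  Y(R3) = 0.001277 S between n2,n3
  L1: short n3↔n4 (DC inductor)
  Y(C1) = 0.000 S between n4,n0
  Y(R4) = 0.0002320 S between n0,n1
  Y(R5) = 0.0001508 S between n4,n3
  Y(C2) = 0.000 S between n4,n0
  Y(R6) = 0.007874 S between n3,n0
  Y(R7) = 0.0001208 S between n1,n0
  V1: constraint V(n1)−V(n0) = 4.18
  V2: constraint V(n2)−V(n3) = 22.9
  I1: injects 0.0176 A into n0 (from n4)
Assemble and solve the 7×7 MNA system:
  V(n1)=4.180  V(n2)=18.62  V(n3)=-4.280  V(n4)=-4.280
  i(L1)=0.01760  i(V1)=0.01462  i(V2)=-0.04534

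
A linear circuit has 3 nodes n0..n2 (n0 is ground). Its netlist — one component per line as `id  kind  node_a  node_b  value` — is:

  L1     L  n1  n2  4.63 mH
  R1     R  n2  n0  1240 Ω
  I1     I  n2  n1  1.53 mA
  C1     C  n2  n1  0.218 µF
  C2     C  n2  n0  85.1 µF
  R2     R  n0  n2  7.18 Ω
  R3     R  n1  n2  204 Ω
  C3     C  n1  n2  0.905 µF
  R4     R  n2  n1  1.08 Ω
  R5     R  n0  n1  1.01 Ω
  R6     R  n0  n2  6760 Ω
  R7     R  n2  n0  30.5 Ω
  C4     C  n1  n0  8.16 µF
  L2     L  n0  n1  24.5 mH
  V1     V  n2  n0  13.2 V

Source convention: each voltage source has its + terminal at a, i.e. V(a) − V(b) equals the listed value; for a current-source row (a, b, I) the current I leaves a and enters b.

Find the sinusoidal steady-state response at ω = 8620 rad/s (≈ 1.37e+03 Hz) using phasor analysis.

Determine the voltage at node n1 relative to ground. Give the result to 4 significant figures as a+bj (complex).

6.390-0.2727j V

Apply KCL at each of the 2 non-ground nodes and solve the resulting linear system.
Node n1: branches {L1, I1, C1, R3, C3, R4, R5, C4, L2} → V_1 = 6.390-0.2727j
Node n2: branches {L1, R1, I1, C1, C2, R2, R3, C3, R4, R6, R7, V1} → V_2 = 13.20+0.000j
Source currents: i(V1)=-8.628-9.832j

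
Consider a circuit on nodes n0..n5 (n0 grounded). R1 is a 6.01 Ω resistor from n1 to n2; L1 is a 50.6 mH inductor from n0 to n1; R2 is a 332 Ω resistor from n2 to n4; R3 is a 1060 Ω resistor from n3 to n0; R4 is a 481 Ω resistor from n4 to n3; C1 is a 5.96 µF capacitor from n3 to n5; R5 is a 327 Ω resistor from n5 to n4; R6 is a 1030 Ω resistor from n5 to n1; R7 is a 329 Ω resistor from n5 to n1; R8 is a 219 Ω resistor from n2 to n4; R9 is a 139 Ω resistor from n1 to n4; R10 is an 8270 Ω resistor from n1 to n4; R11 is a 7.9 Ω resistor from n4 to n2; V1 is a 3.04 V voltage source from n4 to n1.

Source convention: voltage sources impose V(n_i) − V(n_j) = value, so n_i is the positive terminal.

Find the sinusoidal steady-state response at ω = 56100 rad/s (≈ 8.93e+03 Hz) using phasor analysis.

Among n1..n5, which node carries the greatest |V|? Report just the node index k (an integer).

4

Apply KCL at each of the 5 non-ground nodes and solve the resulting linear system.
Node n1: branches {R1, L1, R6, R7, R9, R10, V1} → V_1 = -1.462-0.5964j
Node n2: branches {R1, R2, R8, R11} → V_2 = -0.1055-0.5964j
Node n3: branches {R3, R4, C1} → V_3 = 0.2227-0.5461j
Node n4: branches {R2, R4, R5, R8, R9, R10, R11, V1} → V_4 = 1.578-0.5964j
Node n5: branches {C1, R5, R6, R7} → V_5 = 0.2215-0.5383j
Source currents: i(V1)=-0.2550+0.0002822j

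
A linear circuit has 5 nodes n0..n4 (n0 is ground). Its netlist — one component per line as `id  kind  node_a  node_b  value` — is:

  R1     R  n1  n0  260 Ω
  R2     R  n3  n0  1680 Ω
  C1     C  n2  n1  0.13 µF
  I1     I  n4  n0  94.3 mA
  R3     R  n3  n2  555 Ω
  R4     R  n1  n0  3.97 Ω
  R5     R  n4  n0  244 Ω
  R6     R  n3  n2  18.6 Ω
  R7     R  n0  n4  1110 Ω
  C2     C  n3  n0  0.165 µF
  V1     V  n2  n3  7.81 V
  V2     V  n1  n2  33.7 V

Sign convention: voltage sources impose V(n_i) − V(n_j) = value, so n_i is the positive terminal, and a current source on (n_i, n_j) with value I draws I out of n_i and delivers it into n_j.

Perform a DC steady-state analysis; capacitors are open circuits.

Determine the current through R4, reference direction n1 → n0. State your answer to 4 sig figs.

0.02428 A

Apply KCL at each of the 4 non-ground nodes and solve the resulting linear system.
Node n1: branches {R1, C1, R4, V2} → V_1 = 0.09639
Node n2: branches {C1, R3, R6, V1, V2} → V_2 = -33.60
Node n3: branches {R2, R3, R6, C2, V1} → V_3 = -41.41
Node n4: branches {I1, R5, R7} → V_4 = -18.86
Source currents: i(V1)=-0.4586, i(V2)=-0.02465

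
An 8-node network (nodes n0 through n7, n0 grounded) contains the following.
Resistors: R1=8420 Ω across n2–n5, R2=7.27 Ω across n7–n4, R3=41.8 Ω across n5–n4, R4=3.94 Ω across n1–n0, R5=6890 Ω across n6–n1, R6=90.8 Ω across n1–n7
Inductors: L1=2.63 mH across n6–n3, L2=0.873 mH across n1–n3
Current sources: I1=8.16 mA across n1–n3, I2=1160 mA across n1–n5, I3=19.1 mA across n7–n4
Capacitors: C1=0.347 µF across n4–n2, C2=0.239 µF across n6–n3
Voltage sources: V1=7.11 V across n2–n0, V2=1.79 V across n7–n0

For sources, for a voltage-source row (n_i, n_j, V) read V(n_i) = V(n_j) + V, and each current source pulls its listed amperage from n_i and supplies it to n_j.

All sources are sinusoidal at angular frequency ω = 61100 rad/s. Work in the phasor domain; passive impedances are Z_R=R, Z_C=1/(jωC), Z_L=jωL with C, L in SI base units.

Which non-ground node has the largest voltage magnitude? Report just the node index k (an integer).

MNA unknowns: 7 node voltages V₁..V_7 plus 2 source currents (V1, V2)
R1: Y=0.0001188+0.000j on G[2,5]
R2: Y=0.1376+0.000j on G[7,4]
L1: Y=0.000-0.006223j on G[6,3]
R3: Y=0.02392+0.000j on G[5,4]
I1: z[1]−=0.00816, z[3]+=0.00816
R4: Y=0.2538+0.000j on G[1,0]
L2: Y=0.000-0.01875j on G[1,3]
R5: Y=0.0001451+0.000j on G[6,1]
I2: z[1]−=1.16, z[5]+=1.16
C1: Y=0.000+0.02120j on G[4,2]
R6: Y=0.01101+0.000j on G[1,7]
C2: Y=0.000+0.01460j on G[6,3]
I3: z[7]−=0.0191, z[4]+=0.0191
V1: row V2−V0=7.11, i_V1 at 2,0
V2: row V7−V0=1.79, i_V2 at 7,0
solve → V1=-4.306+0.000j, V2=7.110+0.000j, V3=-4.303+0.4353j, V4=10.24-0.4825j, V5=58.48-0.4802j, V6=-4.310+0.4352j, V7=1.790+0.000j
aux → i_V1=0.01633+0.06637j, i_V2=1.077-0.06637j

5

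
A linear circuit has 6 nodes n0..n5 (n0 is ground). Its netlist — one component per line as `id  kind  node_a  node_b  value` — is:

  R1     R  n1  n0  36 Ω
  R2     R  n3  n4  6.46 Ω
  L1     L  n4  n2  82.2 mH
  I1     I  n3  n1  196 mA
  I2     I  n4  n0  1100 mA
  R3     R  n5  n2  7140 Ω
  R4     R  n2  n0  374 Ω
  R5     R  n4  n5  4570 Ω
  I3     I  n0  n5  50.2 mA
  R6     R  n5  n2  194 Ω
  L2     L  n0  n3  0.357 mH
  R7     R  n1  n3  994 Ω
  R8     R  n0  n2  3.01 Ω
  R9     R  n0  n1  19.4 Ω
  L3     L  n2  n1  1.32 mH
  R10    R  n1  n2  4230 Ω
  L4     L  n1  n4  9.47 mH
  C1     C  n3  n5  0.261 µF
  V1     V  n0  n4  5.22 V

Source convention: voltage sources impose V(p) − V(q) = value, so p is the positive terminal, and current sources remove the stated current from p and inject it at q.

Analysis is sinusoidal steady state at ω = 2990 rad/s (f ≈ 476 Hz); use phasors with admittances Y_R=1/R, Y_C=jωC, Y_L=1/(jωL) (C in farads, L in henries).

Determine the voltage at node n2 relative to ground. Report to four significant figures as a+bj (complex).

MNA unknowns: 5 node voltages V₁..V_5 plus 1 source current (V1)
R1: Y=0.02778+0.000j on G[1,0]
R2: Y=0.1548+0.000j on G[3,4]
L1: Y=0.000-0.004069j on G[4,2]
I1: z[3]−=0.196, z[1]+=0.196
I2: z[4]−=1.1, z[0]+=1.1
R3: Y=0.0001401+0.000j on G[5,2]
R4: Y=0.002674+0.000j on G[2,0]
R5: Y=0.0002188+0.000j on G[4,5]
I3: z[0]−=0.0502, z[5]+=0.0502
R6: Y=0.005155+0.000j on G[5,2]
L2: Y=0.000-0.9368j on G[0,3]
R7: Y=0.001006+0.000j on G[1,3]
R8: Y=0.3322+0.000j on G[0,2]
R9: Y=0.05155+0.000j on G[0,1]
L3: Y=0.000-0.2534j on G[2,1]
R10: Y=0.0002364+0.000j on G[1,2]
L4: Y=0.000-0.03532j on G[1,4]
C1: Y=0.000+0.0007804j on G[3,5]
V1: row V0−V4=5.22, i_V1 at 0,4
solve → V1=0.1471+0.9702j, V2=0.5829+0.3788j, V3=-0.1823-1.041j, V4=-5.220+0.000j, V5=9.463-1.001j
aux → i_V1=0.2811+0.3746j

0.5829+0.3788j V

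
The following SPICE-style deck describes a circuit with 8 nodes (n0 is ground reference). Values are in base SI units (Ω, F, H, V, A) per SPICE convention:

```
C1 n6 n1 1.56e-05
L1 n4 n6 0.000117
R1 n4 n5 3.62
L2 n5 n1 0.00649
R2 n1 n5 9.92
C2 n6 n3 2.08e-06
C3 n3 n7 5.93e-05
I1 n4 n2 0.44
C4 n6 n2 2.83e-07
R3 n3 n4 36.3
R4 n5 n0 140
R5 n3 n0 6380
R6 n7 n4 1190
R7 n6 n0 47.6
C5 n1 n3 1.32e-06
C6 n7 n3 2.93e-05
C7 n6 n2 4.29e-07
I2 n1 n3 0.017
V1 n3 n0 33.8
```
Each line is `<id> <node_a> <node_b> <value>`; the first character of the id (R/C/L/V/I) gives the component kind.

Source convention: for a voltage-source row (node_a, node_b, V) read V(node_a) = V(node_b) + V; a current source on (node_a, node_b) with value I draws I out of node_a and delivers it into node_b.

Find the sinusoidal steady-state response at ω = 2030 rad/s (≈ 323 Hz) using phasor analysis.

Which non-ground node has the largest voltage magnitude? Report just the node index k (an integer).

Apply KCL at each of the 7 non-ground nodes and solve the resulting linear system.
Node n1: branches {C1, L2, R2, C5, I2} → V_1 = 16.36+2.713j
Node n2: branches {I1, C4, C7} → V_2 = 17.00-302.4j
Node n3: branches {C2, C3, R3, R5, C5, C6, I2, V1} → V_3 = 33.80+0.000j
Node n4: branches {L1, R1, I1, R3, R6} → V_4 = 17.00+2.053j
Node n5: branches {R1, L2, R2, R4} → V_5 = 16.61+2.237j
Node n6: branches {C1, L1, C2, C4, R7, C7} → V_6 = 17.00+2.069j
Node n7: branches {C3, R6, C6} → V_7 = 33.81+0.07852j
Source currents: i(V1)=-0.4811-0.05946j

2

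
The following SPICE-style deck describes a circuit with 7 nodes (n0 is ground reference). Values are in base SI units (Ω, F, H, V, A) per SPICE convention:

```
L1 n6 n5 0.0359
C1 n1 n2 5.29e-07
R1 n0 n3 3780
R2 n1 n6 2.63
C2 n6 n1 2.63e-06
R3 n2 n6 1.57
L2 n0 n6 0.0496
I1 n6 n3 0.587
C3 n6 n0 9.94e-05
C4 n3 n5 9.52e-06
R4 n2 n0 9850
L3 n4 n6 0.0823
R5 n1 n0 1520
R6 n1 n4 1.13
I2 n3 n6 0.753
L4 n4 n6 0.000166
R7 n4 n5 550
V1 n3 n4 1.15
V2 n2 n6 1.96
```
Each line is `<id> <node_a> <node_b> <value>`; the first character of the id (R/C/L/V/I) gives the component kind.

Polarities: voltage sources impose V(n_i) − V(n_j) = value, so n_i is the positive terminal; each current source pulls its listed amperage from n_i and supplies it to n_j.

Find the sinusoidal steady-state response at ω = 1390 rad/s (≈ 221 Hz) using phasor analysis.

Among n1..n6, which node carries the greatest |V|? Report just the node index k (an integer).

MNA unknowns: 6 node voltages V₁..V_6 plus 2 source currents (V1, V2)
L1: Y=0.000-0.02004j on G[6,5]
C1: Y=0.000+0.0007353j on G[1,2]
R1: Y=0.0002646+0.000j on G[0,3]
R2: Y=0.3802+0.000j on G[1,6]
C2: Y=0.000+0.003656j on G[6,1]
R3: Y=0.6369+0.000j on G[2,6]
L2: Y=0.000-0.01450j on G[0,6]
I1: z[6]−=0.587, z[3]+=0.587
C3: Y=0.000+0.1382j on G[6,0]
C4: Y=0.000+0.01323j on G[3,5]
R4: Y=0.0001015+0.000j on G[2,0]
L3: Y=0.000-0.008741j on G[4,6]
R5: Y=0.0006579+0.000j on G[1,0]
R6: Y=0.8850+0.000j on G[1,4]
I2: z[3]−=0.753, z[6]+=0.753
L4: Y=0.000-4.334j on G[4,6]
R7: Y=0.001818+0.000j on G[4,5]
V1: row V3−V4=1.15, i_V1 at 3,4
V2: row V2−V6=1.96, i_V2 at 2,6
solve → V1=0.004831-0.02390j, V2=1.960+0.004110j, V3=1.157-0.03755j, V4=0.006962-0.03755j, V5=-2.068+0.6393j, V6=0.0002041+0.004110j
aux → i_V1=-0.1753-0.04266j, i_V2=-1.249-0.001438j

5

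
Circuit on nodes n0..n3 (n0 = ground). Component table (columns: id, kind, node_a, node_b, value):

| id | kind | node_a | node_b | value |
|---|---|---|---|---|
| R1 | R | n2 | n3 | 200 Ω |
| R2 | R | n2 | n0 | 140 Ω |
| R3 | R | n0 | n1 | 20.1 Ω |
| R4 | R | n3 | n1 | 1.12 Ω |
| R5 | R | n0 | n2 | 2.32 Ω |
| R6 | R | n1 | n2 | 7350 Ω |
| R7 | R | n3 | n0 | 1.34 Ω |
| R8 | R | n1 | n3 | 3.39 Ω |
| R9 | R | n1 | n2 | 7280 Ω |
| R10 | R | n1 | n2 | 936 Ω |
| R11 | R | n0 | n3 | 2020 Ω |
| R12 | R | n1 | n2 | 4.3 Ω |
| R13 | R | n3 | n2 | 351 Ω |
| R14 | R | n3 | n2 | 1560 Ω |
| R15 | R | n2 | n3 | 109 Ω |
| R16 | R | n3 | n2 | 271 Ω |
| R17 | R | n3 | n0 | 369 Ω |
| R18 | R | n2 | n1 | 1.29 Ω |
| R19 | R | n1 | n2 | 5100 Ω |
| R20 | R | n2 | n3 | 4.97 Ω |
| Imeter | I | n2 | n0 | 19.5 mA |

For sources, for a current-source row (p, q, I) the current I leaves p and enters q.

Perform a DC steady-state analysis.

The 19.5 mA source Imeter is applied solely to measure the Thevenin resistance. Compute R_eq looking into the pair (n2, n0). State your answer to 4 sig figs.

R_eq = 1.186 Ω

MNA unknowns: 3 node voltages V₁..V_3
R1: Y=0.005000 on G[2,3]
R2: Y=0.007143 on G[2,0]
R3: Y=0.04975 on G[0,1]
R4: Y=0.8929 on G[3,1]
R5: Y=0.4310 on G[0,2]
R6: Y=0.0001361 on G[1,2]
R7: Y=0.7463 on G[3,0]
R8: Y=0.2950 on G[1,3]
R9: Y=0.0001374 on G[1,2]
R10: Y=0.001068 on G[1,2]
R11: Y=0.0004950 on G[0,3]
R12: Y=0.2326 on G[1,2]
R13: Y=0.002849 on G[3,2]
R14: Y=0.0006410 on G[3,2]
R15: Y=0.009174 on G[2,3]
R16: Y=0.003690 on G[3,2]
R17: Y=0.002710 on G[3,0]
R18: Y=0.7752 on G[2,1]
R19: Y=0.0001961 on G[1,2]
R20: Y=0.2012 on G[2,3]
Imeter: z[2]−=0.0195, z[0]+=0.0195
solve → V1=-0.01642, V2=-0.02312, V3=-0.01141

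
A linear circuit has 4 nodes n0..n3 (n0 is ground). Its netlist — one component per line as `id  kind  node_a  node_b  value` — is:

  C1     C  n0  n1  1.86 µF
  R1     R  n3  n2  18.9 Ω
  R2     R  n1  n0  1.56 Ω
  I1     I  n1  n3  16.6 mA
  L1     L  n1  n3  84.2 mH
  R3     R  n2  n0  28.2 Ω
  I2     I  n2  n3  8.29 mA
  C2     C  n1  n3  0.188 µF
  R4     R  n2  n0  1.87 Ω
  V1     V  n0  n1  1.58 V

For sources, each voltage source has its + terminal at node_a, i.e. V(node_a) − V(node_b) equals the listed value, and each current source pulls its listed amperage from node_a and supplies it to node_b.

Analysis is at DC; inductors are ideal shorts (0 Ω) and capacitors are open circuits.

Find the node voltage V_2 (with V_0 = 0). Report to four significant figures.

-0.1475 V

MNA unknowns: 3 node voltages V₁..V_3 plus 2 source currents (L1, V1)
C1: Y=0.000 on G[0,1]
R1: Y=0.05291 on G[3,2]
R2: Y=0.6410 on G[1,0]
I1: z[1]−=0.0166, z[3]+=0.0166
L1: row V1−V3=0, i_L1 at 1,3
R3: Y=0.03546 on G[2,0]
I2: z[2]−=0.00829, z[3]+=0.00829
C2: Y=0.000 on G[1,3]
R4: Y=0.5348 on G[2,0]
V1: row V0−V1=1.58, i_V1 at 0,1
solve → V1=-1.580, V2=-0.1475, V3=-1.580
aux → i_L1=-0.1007, i_V1=-1.097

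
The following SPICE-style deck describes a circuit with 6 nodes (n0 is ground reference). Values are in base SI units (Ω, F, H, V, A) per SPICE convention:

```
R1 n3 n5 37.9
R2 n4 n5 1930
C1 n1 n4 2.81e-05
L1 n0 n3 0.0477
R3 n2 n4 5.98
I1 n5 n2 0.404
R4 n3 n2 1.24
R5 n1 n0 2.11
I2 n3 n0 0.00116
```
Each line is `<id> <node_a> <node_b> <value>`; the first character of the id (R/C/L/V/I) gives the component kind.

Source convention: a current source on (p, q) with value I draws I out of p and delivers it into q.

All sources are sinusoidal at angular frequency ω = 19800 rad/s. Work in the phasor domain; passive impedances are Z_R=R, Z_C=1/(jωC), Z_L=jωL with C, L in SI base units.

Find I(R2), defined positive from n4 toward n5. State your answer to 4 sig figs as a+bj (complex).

0.008010+1.760e-06j A

Element admittances at ω=19800 rad/s:
  Y(R1) = 0.02639+0.000j S between n3,n5
  Y(R2) = 0.0005181+0.000j S between n4,n5
  Y(C1) = 0.000+0.5564j S between n1,n4
  Y(L1) = 0.000-0.001059j S between n0,n3
  Y(R3) = 0.1672+0.000j S between n2,n4
  I1: injects 0.404 A into n2 (from n5)
  Y(R4) = 0.8065+0.000j S between n3,n2
  Y(R5) = 0.4739+0.000j S between n1,n0
  I2: injects 0.00116 A into n0 (from n3)
Assemble and solve the 5×5 MNA system:
  V(n1)=-0.002442-0.001016j  V(n2)=0.03767-0.001805j  V(n3)=-0.4548-0.002400j  V(n4)=-0.003308+0.001064j  V(n5)=-15.46-0.002333j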